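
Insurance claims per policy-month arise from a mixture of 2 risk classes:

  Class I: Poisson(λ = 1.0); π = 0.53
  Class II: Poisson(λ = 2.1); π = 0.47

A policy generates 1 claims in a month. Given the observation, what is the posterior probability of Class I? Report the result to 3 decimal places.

0.617

By Bayes' theorem, P(k | x) = π_k f_k(x) / Σ_j π_j f_j(x).
Poisson probabilities:
  L_I = 0.367879
  L_II = 0.257158
Prior × likelihood for each component:
  π_I·L_I = 0.53 × 0.367879 = 0.194976
  π_II·L_II = 0.47 × 0.257158 = 0.120864
Denominator: 0.194976 + 0.120864 = 0.315841
P(Class I | the observation) ≈ 0.617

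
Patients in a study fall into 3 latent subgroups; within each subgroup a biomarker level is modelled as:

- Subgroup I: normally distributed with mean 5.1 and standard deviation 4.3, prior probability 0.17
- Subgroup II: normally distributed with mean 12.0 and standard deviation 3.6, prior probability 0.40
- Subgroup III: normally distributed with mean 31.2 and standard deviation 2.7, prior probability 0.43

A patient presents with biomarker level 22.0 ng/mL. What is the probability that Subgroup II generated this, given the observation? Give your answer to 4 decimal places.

By Bayes' theorem, P(k | x) = π_k f_k(x) / Σ_j π_j f_j(x).
Normal densities:
  p_I = 4.10419e-05
  p_II = 0.00233932
  p_III = 0.000445015
Weight by the priors:
  π_I·p_I = 0.17 × 4.10419e-05 = 6.97712e-06
  π_II·p_II = 0.40 × 0.00233932 = 0.000935726
  π_III·p_III = 0.43 × 0.000445015 = 0.000191356
Sum: 6.97712e-06 + 0.000935726 + 0.000191356 = 0.00113406
Responsibility of Subgroup II: 0.000935726 / 0.00113406 ≈ 0.8251

0.8251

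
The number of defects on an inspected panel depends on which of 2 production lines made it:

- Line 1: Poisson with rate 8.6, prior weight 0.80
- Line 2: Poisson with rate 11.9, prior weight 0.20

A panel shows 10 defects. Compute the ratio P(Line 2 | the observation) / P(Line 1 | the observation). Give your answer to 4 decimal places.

0.2373

Since P(k|x) ∝ P(Z=k) f_k(x), the posterior odds are P(Z=i) f_i(x) / (P(Z=j) f_j(x)).
Component likelihoods at x = 10 defects:
  f_1 = 0.112277
  f_2 = 0.106562
0.0213124 / 0.0898212 ≈ 0.2373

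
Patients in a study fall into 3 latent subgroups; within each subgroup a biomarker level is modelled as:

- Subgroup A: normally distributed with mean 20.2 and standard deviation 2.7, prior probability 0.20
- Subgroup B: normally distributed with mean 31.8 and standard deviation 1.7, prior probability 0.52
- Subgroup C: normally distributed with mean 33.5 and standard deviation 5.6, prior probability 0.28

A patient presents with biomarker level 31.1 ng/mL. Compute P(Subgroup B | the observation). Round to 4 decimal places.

0.8603

P(component k | x) = π_k·f_k(x) / marginal(x), where marginal(x) = Σ_j π_j·f_j(x).
Normal densities:
  f_A = (1/(2.7·√(2π)))·exp(−(31.1−20.2)²/(2·2.7²)) = 0.147756·exp(-8.14883) = 4.27123e-05
  f_B = (1/(1.7·√(2π)))·exp(−(31.1−31.8)²/(2·1.7²)) = 0.234672·exp(-0.08478) = 0.215598
  f_C = (1/(5.6·√(2π)))·exp(−(31.1−33.5)²/(2·5.6²)) = 0.071240·exp(-0.09184) = 0.0649887
Multiply by the mixture weights:
  π_A·f_A = 0.20 × 4.27123e-05 = 8.54245e-06
  π_B·f_B = 0.52 × 0.215598 = 0.112111
  π_C·f_C = 0.28 × 0.0649887 = 0.0181968
Marginal: 8.54245e-06 + 0.112111 + 0.0181968 = 0.130316
Responsibility of Subgroup B: 0.112111 / 0.130316 ≈ 0.8603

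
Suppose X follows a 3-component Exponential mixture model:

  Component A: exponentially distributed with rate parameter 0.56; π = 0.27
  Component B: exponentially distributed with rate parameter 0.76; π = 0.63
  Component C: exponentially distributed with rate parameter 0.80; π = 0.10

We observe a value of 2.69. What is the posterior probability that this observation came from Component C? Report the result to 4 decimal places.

P(component k | x) = π_k·f_k(x) / marginal(x), where marginal(x) = Σ_j π_j·f_j(x).
Evaluate each component's likelihood at the observed value:
  p_A = 0.124156
  p_B = 0.098388
  p_C = 0.0930011
Prior × likelihood for each component:
  π_A·p_A = 0.27 × 0.124156 = 0.0335221
  π_B·p_B = 0.63 × 0.098388 = 0.0619844
  π_C·p_C = 0.10 × 0.0930011 = 0.00930011
Normaliser: 0.0335221 + 0.0619844 + 0.00930011 = 0.104807
So the posterior for Component C is 0.00930011 / 0.104807 ≈ 0.0887.

0.0887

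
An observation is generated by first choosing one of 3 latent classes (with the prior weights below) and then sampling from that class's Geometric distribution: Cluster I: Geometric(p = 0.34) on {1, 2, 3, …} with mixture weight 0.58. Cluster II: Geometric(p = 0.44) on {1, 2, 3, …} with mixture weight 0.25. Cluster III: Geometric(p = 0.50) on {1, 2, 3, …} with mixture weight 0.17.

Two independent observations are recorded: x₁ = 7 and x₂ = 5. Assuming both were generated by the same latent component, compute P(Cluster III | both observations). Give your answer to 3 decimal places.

Apply Bayes' rule: the posterior for each component is proportional to its prior times its likelihood at x.
Since both observations come from the same component, the likelihood for component k is f_k(x₁)·f_k(x₂).
  L_I = [0.34·(1−0.34)^6 = 0.34·0.082654 = 0.0281023] × [0.0645141] = 0.001813
  L_II = [0.44·(1−0.44)^6 = 0.44·0.030841 = 0.01357] × [0.0432718] = 0.000587199
  L_III = [0.50·(1−0.50)^6 = 0.50·0.015625 = 0.0078125] × [0.03125] = 0.000244141
Weight by the priors:
  P(Z=I)·L_I = 0.58 × 0.001813 = 0.00105154
  P(Z=II)·L_II = 0.25 × 0.000587199 = 0.0001468
  P(Z=III)·L_III = 0.17 × 0.000244141 = 4.15039e-05
Normaliser: 0.00105154 + 0.0001468 + 4.15039e-05 = 0.00123984
Responsibility of Cluster III: 4.15039e-05 / 0.00123984 ≈ 0.033

0.033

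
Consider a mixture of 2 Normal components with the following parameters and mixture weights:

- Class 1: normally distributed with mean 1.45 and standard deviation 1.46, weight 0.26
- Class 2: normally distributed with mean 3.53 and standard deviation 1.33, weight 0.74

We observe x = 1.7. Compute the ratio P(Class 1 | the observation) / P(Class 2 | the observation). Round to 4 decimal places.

Only the two components matter; the odds are (P(Z=i) f_i(x)) / (P(Z=j) f_j(x)).
Evaluate each component's likelihood at the observed value:
  p_1 = 0.269271
  p_2 = 0.1164
Odds = (0.26/0.74) × (0.269271/0.1164) = 0.351351 × 2.31333 ≈ 0.8128

0.8128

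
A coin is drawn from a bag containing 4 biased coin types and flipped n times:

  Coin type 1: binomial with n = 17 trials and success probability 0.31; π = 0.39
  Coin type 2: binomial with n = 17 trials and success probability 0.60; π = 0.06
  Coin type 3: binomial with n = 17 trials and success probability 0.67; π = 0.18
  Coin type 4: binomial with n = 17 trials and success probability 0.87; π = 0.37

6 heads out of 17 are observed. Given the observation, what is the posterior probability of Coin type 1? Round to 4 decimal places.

0.9669

P(component k | x) = P(Z=k)·f_k(x) / marginal(x), where marginal(x) = Σ_j P(Z=j)·f_j(x).
Component likelihoods at x = 6 heads out of 17:
  L_1 = C(17,6)·0.31^6·0.69^11 = 12376·0.000887504·0.0168787 = 0.185392
  L_2 = C(17,6)·0.60^6·0.40^11 = 12376·0.046656·4.1943e-05 = 0.0242185
  L_3 = C(17,6)·0.67^6·0.33^11 = 12376·0.0904584·5.05421e-06 = 0.00565825
  L_4 = C(17,6)·0.87^6·0.13^11 = 12376·0.433626·1.79216e-10 = 9.61773e-07
Prior × likelihood for each component:
  P(Z=1)·L_1 = 0.39 × 0.185392 = 0.0723028
  P(Z=2)·L_2 = 0.06 × 0.0242185 = 0.00145311
  P(Z=3)·L_3 = 0.18 × 0.00565825 = 0.00101849
  P(Z=4)·L_4 = 0.37 × 9.61773e-07 = 3.55856e-07
Sum: 0.0723028 + 0.00145311 + 0.00101849 + 3.55856e-07 = 0.0747747
Responsibility of Coin type 1: 0.0723028 / 0.0747747 ≈ 0.9669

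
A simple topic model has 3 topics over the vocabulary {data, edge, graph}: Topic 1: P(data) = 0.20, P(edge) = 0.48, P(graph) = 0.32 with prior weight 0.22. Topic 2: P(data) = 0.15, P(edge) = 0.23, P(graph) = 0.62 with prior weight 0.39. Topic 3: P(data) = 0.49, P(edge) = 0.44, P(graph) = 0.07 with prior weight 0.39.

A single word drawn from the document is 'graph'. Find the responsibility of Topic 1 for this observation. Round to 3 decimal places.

0.207

The responsibility of component k is w_k f_k(x) divided by Σ_j w_j f_j(x).
Categorical probabilities:
  p_1 = 0.32
  p_2 = 0.62
  p_3 = 0.07
Multiply by the mixture weights:
  w_1·p_1 = 0.22 × 0.32 = 0.0704
  w_2·p_2 = 0.39 × 0.62 = 0.2418
  w_3·p_3 = 0.39 × 0.07 = 0.0273
Sum: 0.0704 + 0.2418 + 0.0273 = 0.3395
So the posterior for Topic 1 is 0.0704 / 0.3395 ≈ 0.207.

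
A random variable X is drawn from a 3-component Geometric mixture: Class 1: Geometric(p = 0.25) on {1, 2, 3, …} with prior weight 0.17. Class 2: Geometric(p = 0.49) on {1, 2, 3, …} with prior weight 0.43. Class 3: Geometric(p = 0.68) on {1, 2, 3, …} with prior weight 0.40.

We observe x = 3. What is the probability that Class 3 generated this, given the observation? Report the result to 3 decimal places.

0.261

The responsibility of component k is w_k f_k(x) divided by Σ_j w_j f_j(x).
Component likelihoods at x = 3:
  p_1 = 0.25·(1−0.25)^2 = 0.25·0.5625 = 0.140625
  p_2 = 0.49·(1−0.49)^2 = 0.49·0.2601 = 0.127449
  p_3 = 0.68·(1−0.68)^2 = 0.68·0.1024 = 0.069632
Prior × likelihood for each component:
  w_1·p_1 = 0.17 × 0.140625 = 0.0239063
  w_2·p_2 = 0.43 × 0.127449 = 0.0548031
  w_3·p_3 = 0.40 × 0.069632 = 0.0278528
Denominator: 0.0239063 + 0.0548031 + 0.0278528 = 0.106562
Responsibility of Class 3: 0.0278528 / 0.106562 ≈ 0.261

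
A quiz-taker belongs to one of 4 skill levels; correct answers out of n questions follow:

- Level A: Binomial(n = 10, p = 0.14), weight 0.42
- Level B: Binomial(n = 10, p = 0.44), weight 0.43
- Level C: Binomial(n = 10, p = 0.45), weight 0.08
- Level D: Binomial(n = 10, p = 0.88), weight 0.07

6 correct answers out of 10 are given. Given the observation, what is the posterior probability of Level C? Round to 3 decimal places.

0.162

Apply Bayes' rule: the posterior for each component is proportional to its prior times its likelihood at x.
Binomial probabilities:
  L_A = C(10,6)·0.14^6·0.86^4 = 210·7.52954e-06·0.547008 = 0.000864931
  L_B = C(10,6)·0.44^6·0.56^4 = 210·0.00725631·0.098345 = 0.149861
  L_C = C(10,6)·0.45^6·0.55^4 = 210·0.00830377·0.0915063 = 0.159568
  L_D = C(10,6)·0.88^6·0.12^4 = 210·0.464404·0.00020736 = 0.0202228
Multiply by the mixture weights:
  π_A·L_A = 0.42 × 0.000864931 = 0.000363271
  π_B·L_B = 0.43 × 0.149861 = 0.0644401
  π_C·L_C = 0.08 × 0.159568 = 0.0127654
  π_D·L_D = 0.07 × 0.0202228 = 0.00141559
Marginal: 0.000363271 + 0.0644401 + 0.0127654 + 0.00141559 = 0.0789843
P(Level C | the observation) = 0.0127654 / 0.0789843 ≈ 0.162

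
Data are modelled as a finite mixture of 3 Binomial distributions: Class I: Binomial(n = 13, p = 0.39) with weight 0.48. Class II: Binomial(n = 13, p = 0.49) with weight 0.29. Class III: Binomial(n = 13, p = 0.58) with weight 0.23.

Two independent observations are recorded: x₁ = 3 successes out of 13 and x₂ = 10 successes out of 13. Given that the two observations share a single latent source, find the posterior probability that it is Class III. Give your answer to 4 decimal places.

0.2330

P(component k | x) = π_k·f_k(x) / marginal(x), where marginal(x) = Σ_j π_j·f_j(x).
Since both observations come from the same component, the likelihood for component k is f_k(x₁)·f_k(x₂).
  p_I = [C(13,3)·0.39^3·0.61^10 = 286·0.059319·0.00713343 = 0.12102] × [0.00528447] = 0.000639528
  p_II = [C(13,3)·0.49^3·0.51^10 = 286·0.117649·0.00119042 = 0.0400549] × [0.0302717] = 0.00121253
  p_III = [C(13,3)·0.58^3·0.42^10 = 286·0.195112·0.000170802 = 0.0095311] × [0.0912838] = 0.000870035
Multiply by the mixture weights:
  π_I·p_I = 0.48 × 0.000639528 = 0.000306974
  π_II·p_II = 0.29 × 0.00121253 = 0.000351634
  π_III·p_III = 0.23 × 0.000870035 = 0.000200108
Normaliser: 0.000306974 + 0.000351634 + 0.000200108 = 0.000858716
So the posterior for Class III is 0.000200108 / 0.000858716 ≈ 0.2330.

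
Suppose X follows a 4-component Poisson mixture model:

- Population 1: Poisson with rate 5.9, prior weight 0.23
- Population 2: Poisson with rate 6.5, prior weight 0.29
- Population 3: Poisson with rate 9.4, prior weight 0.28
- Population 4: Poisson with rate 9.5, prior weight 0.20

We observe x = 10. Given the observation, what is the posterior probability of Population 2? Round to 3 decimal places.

0.192

Posterior ∝ prior × likelihood, so P(k | x) ∝ π_k f_k(x); normalise over all components.
Evaluate each component's likelihood at the observed value:
  L_1 = 0.0385851
  L_2 = 0.0557772
  L_3 = 0.122786
  L_4 = 0.123502
Unnormalised posteriors:
  π_1·L_1 = 0.23 × 0.0385851 = 0.00887457
  π_2·L_2 = 0.29 × 0.0557772 = 0.0161754
  π_3·L_3 = 0.28 × 0.122786 = 0.03438
  π_4·L_4 = 0.20 × 0.123502 = 0.0247005
Sum: 0.00887457 + 0.0161754 + 0.03438 + 0.0247005 = 0.0841304
P(Population 2 | data) = 0.0161754 / 0.0841304 ≈ 0.192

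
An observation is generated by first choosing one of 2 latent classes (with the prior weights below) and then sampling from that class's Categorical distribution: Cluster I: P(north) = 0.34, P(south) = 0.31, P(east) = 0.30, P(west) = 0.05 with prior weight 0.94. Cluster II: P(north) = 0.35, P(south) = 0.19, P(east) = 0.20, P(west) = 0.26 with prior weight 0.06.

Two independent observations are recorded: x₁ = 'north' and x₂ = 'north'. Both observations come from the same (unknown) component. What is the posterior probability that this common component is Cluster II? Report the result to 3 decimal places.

0.063

Posterior ∝ prior × likelihood, so P(k | x) ∝ w_k f_k(x); normalise over all components.
Since both observations come from the same component, the likelihood for component k is f_k(x₁)·f_k(x₂).
  f_I = [P(north | comp) = 0.34] × [0.34] = 0.1156
  f_II = [P(north | comp) = 0.35] × [0.35] = 0.1225
Weight by the priors:
  w_I·f_I = 0.94 × 0.1156 = 0.108664
  w_II·f_II = 0.06 × 0.1225 = 0.00735
Normaliser: 0.108664 + 0.00735 = 0.116014
P(Cluster II | x₁,x₂) = 0.00735 / 0.116014 ≈ 0.063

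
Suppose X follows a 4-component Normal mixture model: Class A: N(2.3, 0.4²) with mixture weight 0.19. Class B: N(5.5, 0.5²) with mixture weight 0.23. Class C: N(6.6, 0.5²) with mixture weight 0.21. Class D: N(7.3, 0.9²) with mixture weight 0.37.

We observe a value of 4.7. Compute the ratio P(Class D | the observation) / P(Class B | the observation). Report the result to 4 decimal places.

0.0495

The posterior odds equal the prior odds times the likelihood ratio: (π_i/π_j)·(f_i(x)/f_j(x)).
Component likelihoods at x = 4.7:
  f_A = 1.51897e-08
  f_B = 0.221842
  f_C = 0.000583894
  f_D = 0.00683009
Odds = (0.37/0.23) × (0.00683009/0.221842) = 1.6087 × 0.0307881 ≈ 0.0495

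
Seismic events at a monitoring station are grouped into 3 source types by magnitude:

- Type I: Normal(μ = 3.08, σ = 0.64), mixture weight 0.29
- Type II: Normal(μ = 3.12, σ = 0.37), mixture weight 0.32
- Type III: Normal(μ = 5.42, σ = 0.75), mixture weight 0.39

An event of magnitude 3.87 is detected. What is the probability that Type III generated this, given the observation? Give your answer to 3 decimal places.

The responsibility of component k is P(Z=k) f_k(x) divided by Σ_j P(Z=j) f_j(x).
Normal densities:
  f_I = 0.290982
  f_II = 0.138193
  f_III = 0.0628621
Weight by the priors:
  P(Z=I)·f_I = 0.29 × 0.290982 = 0.0843849
  P(Z=II)·f_II = 0.32 × 0.138193 = 0.0442217
  P(Z=III)·f_III = 0.39 × 0.0628621 = 0.0245162
Evidence: 0.0843849 + 0.0442217 + 0.0245162 = 0.153123
Responsibility of Type III: 0.0245162 / 0.153123 ≈ 0.160

0.160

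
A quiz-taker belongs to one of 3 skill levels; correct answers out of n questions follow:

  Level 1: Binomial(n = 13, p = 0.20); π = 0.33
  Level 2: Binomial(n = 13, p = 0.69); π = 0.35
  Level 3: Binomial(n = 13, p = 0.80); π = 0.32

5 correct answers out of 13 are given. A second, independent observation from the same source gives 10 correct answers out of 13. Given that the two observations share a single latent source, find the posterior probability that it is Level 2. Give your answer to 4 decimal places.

Apply Bayes' rule: the posterior for each component is proportional to its prior times its likelihood at x.
Since both observations come from the same component, the likelihood for component k is f_k(x₁)·f_k(x₂).
  L_1 = [C(13,5)·0.20^5·0.80^8 = 1287·0.00032·0.167772 = 0.0690953] × [1.49946e-05] = 1.03606e-06
  L_2 = [C(13,5)·0.69^5·0.31^8 = 1287·0.156403·8.52891e-05 = 0.0171679] × [0.208421] = 0.00357816
  L_3 = [C(13,5)·0.80^5·0.20^8 = 1287·0.32768·2.56e-06 = 0.00107961] × [0.245672] = 0.000265231
Prior × likelihood for each component:
  w_1·L_1 = 0.33 × 1.03606e-06 = 3.41899e-07
  w_2·L_2 = 0.35 × 0.00357816 = 0.00125236
  w_3·L_3 = 0.32 × 0.000265231 = 8.48739e-05
Sum: 3.41899e-07 + 0.00125236 + 8.48739e-05 = 0.00133757
P(Level 2 | x) = 0.00125236 / 0.00133757 ≈ 0.9363

0.9363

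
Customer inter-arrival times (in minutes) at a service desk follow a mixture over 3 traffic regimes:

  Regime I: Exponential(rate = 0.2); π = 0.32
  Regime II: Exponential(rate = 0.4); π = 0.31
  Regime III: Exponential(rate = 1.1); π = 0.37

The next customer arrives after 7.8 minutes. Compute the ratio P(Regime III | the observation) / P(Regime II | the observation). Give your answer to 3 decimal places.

0.014

Since P(k|x) ∝ P(Z=k) f_k(x), the posterior odds are P(Z=i) f_i(x) / (P(Z=j) f_j(x)).
Exponential densities:
  p_I = 0.2·e^(−0.2·7.8) = 0.2·e^(−1.5600) = 0.0420272
  p_II = 0.4·e^(−0.4·7.8) = 0.4·e^(−3.1200) = 0.0176629
  p_III = 1.1·e^(−1.1·7.8) = 1.1·e^(−8.5800) = 0.000206607
7.64448e-05 / 0.00547549 ≈ 0.014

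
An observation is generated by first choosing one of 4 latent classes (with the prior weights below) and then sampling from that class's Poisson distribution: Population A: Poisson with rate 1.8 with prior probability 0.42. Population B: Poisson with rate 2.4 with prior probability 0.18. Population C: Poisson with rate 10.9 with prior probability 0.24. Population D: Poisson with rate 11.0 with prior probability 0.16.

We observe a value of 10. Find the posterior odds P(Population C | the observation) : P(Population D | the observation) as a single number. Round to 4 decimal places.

1.5131

Since P(k|x) ∝ π_k f_k(x), the posterior odds are π_i f_i(x) / (π_j f_j(x)).
Poisson probabilities:
  L_A = 1.62642e-05
  L_B = 0.000158505
  L_C = 0.120418
  L_D = 0.119378
0.0289004 / 0.0191005 ≈ 1.5131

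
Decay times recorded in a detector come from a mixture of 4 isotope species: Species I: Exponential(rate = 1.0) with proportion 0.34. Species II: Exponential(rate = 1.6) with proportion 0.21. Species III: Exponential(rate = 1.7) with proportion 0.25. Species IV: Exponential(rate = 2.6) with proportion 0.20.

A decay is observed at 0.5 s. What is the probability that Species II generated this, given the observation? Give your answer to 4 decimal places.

0.2218

The responsibility of component k is π_k f_k(x) divided by Σ_j π_j f_j(x).
Component likelihoods at x = 0.5 s:
  p_I = 1.0·e^(−1.0·0.5) = 1.0·e^(−0.5000) = 0.606531
  p_II = 1.6·e^(−1.6·0.5) = 1.6·e^(−0.8000) = 0.718926
  p_III = 1.7·e^(−1.7·0.5) = 1.7·e^(−0.8500) = 0.726605
  p_IV = 2.6·e^(−2.6·0.5) = 2.6·e^(−1.3000) = 0.708583
Multiply by the mixture weights:
  π_I·p_I = 0.34 × 0.606531 = 0.20622
  π_II·p_II = 0.21 × 0.718926 = 0.150975
  π_III·p_III = 0.25 × 0.726605 = 0.181651
  π_IV·p_IV = 0.20 × 0.708583 = 0.141717
Denominator: 0.20622 + 0.150975 + 0.181651 + 0.141717 = 0.680563
Responsibility of Species II: 0.150975 / 0.680563 ≈ 0.2218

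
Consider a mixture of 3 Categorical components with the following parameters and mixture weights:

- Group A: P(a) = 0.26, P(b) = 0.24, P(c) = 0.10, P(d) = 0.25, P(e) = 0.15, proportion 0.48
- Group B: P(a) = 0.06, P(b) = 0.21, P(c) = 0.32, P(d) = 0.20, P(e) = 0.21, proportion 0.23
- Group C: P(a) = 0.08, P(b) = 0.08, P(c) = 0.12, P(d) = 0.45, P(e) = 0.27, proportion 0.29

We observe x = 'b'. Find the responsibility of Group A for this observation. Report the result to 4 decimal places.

P(component k | x) = w_k·f_k(x) / marginal(x), where marginal(x) = Σ_j w_j·f_j(x).
Categorical probabilities:
  f_A = 0.24
  f_B = 0.21
  f_C = 0.08
Prior × likelihood for each component:
  w_A·f_A = 0.48 × 0.24 = 0.1152
  w_B·f_B = 0.23 × 0.21 = 0.0483
  w_C·f_C = 0.29 × 0.08 = 0.0232
Marginal: 0.1152 + 0.0483 + 0.0232 = 0.1867
Responsibility of Group A: 0.1152 / 0.1867 ≈ 0.6170

0.6170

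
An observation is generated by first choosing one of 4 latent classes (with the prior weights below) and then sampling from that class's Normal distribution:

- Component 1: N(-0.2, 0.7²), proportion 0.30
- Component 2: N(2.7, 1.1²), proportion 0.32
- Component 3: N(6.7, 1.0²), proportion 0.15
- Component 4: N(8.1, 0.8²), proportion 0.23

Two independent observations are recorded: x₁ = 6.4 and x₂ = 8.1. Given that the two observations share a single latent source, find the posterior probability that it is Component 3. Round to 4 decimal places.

0.5888

By Bayes' theorem, P(k | x) = π_k f_k(x) / Σ_j π_j f_j(x).
Since both observations come from the same component, the likelihood for component k is f_k(x₁)·f_k(x₂).
  p_1 = [(1/(0.7·√(2π)))·exp(−(6.4−-0.2)²/(2·0.7²)) = 0.569918·exp(-44.44898) = 2.83052e-20] × [1.68532e-31] = 4.77033e-51
  p_2 = [(1/(1.1·√(2π)))·exp(−(6.4−2.7)²/(2·1.1²)) = 0.362675·exp(-5.65702) = 0.00126678] × [2.12055e-06] = 2.68628e-09
  p_3 = [(1/(1.0·√(2π)))·exp(−(6.4−6.7)²/(2·1.0²)) = 0.398942·exp(-0.04500) = 0.381388] × [0.149727] = 0.0571042
  p_4 = [(1/(0.8·√(2π)))·exp(−(6.4−8.1)²/(2·0.8²)) = 0.498678·exp(-2.25781) = 0.0521512] × [0.498678] = 0.0260067
Weight by the priors:
  π_1·p_1 = 0.30 × 4.77033e-51 = 1.4311e-51
  π_2·p_2 = 0.32 × 2.68628e-09 = 8.59609e-10
  π_3·p_3 = 0.15 × 0.0571042 = 0.00856563
  π_4·p_4 = 0.23 × 0.0260067 = 0.00598153
Evidence: 1.4311e-51 + 8.59609e-10 + 0.00856563 + 0.00598153 = 0.0145472
P(Component 3 | x) ≈ 0.5888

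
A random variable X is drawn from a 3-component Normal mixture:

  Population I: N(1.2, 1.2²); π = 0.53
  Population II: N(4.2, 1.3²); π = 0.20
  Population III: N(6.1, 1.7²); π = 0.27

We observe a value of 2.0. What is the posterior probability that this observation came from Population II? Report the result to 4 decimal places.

0.0921

By Bayes' theorem, P(k | x) = π_k f_k(x) / Σ_j π_j f_j(x).
Evaluate each component's likelihood at the observed value:
  L_I = 0.266207
  L_II = 0.0732955
  L_III = 0.0128056
Unnormalised posteriors:
  π_I·L_I = 0.53 × 0.266207 = 0.14109
  π_II·L_II = 0.20 × 0.0732955 = 0.0146591
  π_III·L_III = 0.27 × 0.0128056 = 0.00345752
Sum: 0.14109 + 0.0146591 + 0.00345752 = 0.159206
Responsibility of Population II: 0.0146591 / 0.159206 ≈ 0.0921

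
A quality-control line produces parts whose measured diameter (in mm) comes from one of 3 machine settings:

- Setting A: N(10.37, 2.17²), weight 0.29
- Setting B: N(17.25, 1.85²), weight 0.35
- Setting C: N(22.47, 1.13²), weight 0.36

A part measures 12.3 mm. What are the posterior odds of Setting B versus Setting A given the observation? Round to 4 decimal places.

Posterior odds = (P(Z=i) f_i(x)) / (P(Z=j) f_j(x)); the normalising sum cancels.
Normal densities:
  L_A = 0.123788
  L_B = 0.00601352
  L_C = 9.09714e-19
Posterior odds = (P(Z=B)·L_B) / (P(Z=A)·L_A) = (0.35·0.00601352) / (0.29·0.123788) = 0.00210473 / 0.0358986 ≈ 0.0586

0.0586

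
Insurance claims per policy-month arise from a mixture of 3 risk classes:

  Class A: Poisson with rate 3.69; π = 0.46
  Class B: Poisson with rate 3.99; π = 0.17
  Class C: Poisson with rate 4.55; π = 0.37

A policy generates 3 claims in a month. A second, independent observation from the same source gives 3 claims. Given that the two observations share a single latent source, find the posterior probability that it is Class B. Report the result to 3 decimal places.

0.177

The responsibility of component k is P(Z=k) f_k(x) divided by Σ_j P(Z=j) f_j(x).
Since both observations come from the same component, the likelihood for component k is f_k(x₁)·f_k(x₂).
  L_A = [e^(−3.69)·3.69^3/3! = 0.209113] × [0.209113] = 0.0437283
  L_B = [e^(−3.99)·3.99^3/3! = 0.195854] × [0.195854] = 0.0383588
  L_C = [e^(−4.55)·4.55^3/3! = 0.165899] × [0.165899] = 0.0275224
Multiply by the mixture weights:
  P(Z=A)·L_A = 0.46 × 0.0437283 = 0.020115
  P(Z=B)·L_B = 0.17 × 0.0383588 = 0.00652099
  P(Z=C)·L_C = 0.37 × 0.0275224 = 0.0101833
Sum: 0.020115 + 0.00652099 + 0.0101833 = 0.0368193
Responsibility of Class B: 0.00652099 / 0.0368193 ≈ 0.177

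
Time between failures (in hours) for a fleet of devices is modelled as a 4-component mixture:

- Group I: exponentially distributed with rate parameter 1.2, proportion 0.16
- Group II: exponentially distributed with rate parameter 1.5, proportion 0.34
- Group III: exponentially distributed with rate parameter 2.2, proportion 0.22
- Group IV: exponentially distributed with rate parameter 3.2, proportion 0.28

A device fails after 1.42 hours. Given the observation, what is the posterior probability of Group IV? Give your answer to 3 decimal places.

0.075

Apply Bayes' rule: the posterior for each component is proportional to its prior times its likelihood at x.
Exponential densities:
  p_I = 1.2·e^(−1.2·1.42) = 1.2·e^(−1.7040) = 0.218345
  p_II = 1.5·e^(−1.5·1.42) = 1.5·e^(−2.1300) = 0.178256
  p_III = 2.2·e^(−2.2·1.42) = 2.2·e^(−3.1240) = 0.096758
  p_IV = 3.2·e^(−3.2·1.42) = 3.2·e^(−4.5440) = 0.0340186
Unnormalised posteriors:
  w_I·p_I = 0.16 × 0.218345 = 0.0349352
  w_II·p_II = 0.34 × 0.178256 = 0.060607
  w_III·p_III = 0.22 × 0.096758 = 0.0212868
  w_IV·p_IV = 0.28 × 0.0340186 = 0.0095252
Sum: 0.0349352 + 0.060607 + 0.0212868 + 0.0095252 = 0.126354
P(Group IV | x) ≈ 0.075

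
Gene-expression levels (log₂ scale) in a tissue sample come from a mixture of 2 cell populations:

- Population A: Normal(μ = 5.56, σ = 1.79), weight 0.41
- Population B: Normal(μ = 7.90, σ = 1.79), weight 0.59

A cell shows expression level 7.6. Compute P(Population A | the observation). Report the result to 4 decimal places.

By Bayes' theorem, P(k | x) = π_k f_k(x) / Σ_j π_j f_j(x).
Evaluate each component's likelihood at the observed value:
  L_A = 0.116418
  L_B = 0.219765
Prior × likelihood for each component:
  π_A·L_A = 0.41 × 0.116418 = 0.0477312
  π_B·L_B = 0.59 × 0.219765 = 0.129661
Marginal: 0.0477312 + 0.129661 = 0.177392
P(Population A | data) ≈ 0.2691

0.2691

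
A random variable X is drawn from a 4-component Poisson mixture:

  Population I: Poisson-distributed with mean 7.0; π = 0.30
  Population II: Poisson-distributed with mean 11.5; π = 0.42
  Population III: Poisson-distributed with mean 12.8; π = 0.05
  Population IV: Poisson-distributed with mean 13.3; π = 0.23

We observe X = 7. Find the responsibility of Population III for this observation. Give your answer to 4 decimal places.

0.0207

Posterior ∝ prior × likelihood, so P(k | x) ∝ w_k f_k(x); normalise over all components.
Poisson probabilities:
  f_I = 0.149003
  f_II = 0.0534648
  f_III = 0.0308368
  f_IV = 0.0244576
Unnormalised posteriors:
  w_I·f_I = 0.30 × 0.149003 = 0.0447008
  w_II·f_II = 0.42 × 0.0534648 = 0.0224552
  w_III·f_III = 0.05 × 0.0308368 = 0.00154184
  w_IV·f_IV = 0.23 × 0.0244576 = 0.00562525
Denominator: 0.0447008 + 0.0224552 + 0.00154184 + 0.00562525 = 0.0743231
P(Population III | 7) = 0.00154184 / 0.0743231 ≈ 0.0207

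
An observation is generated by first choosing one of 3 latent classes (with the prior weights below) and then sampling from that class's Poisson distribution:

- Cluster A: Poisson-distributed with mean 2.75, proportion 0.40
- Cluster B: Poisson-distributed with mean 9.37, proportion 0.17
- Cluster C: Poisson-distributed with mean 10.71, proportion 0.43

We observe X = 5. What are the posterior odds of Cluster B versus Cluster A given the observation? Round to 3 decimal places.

0.260

Only the two components matter; the odds are (w_i f_i(x)) / (w_j f_j(x)).
Component likelihoods at x = 5:
  L_A = 0.0837862
  L_B = 0.0513071
  L_C = 0.0262103
0.00872221 / 0.0335145 ≈ 0.260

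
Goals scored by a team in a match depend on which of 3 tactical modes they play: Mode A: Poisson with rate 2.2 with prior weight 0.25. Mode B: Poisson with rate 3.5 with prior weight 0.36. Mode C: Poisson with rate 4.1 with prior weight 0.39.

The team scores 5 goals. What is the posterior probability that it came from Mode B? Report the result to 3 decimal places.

Posterior ∝ prior × likelihood, so P(k | x) ∝ π_k f_k(x); normalise over all components.
Evaluate each component's likelihood at the observed value:
  L_A = e^(−2.2)·2.2^5/5! = 0.0475866
  L_B = e^(−3.5)·3.5^5/5! = 0.132169
  L_C = e^(−4.1)·4.1^5/5! = 0.160004
Multiply by the mixture weights:
  π_A·L_A = 0.25 × 0.0475866 = 0.0118966
  π_B·L_B = 0.36 × 0.132169 = 0.0475807
  π_C·L_C = 0.39 × 0.160004 = 0.0624015
Evidence: 0.0118966 + 0.0475807 + 0.0624015 = 0.121879
So the posterior for Mode B is 0.0475807 / 0.121879 ≈ 0.390.

0.390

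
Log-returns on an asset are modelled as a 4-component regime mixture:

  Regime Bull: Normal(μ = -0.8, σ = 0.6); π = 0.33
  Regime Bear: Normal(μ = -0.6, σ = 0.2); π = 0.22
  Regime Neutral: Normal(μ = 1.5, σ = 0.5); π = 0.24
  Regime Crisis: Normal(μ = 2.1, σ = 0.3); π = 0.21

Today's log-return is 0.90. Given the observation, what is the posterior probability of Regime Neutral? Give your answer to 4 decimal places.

P(component k | x) = π_k·f_k(x) / marginal(x), where marginal(x) = Σ_j π_j·f_j(x).
Normal densities:
  f_Bull = 0.0120102
  f_Bear = 1.21716e-12
  f_Neutral = 0.388372
  f_Crisis = 0.000446101
Multiply by the mixture weights:
  π_Bull·f_Bull = 0.33 × 0.0120102 = 0.00396335
  π_Bear·f_Bear = 0.22 × 1.21716e-12 = 2.67775e-13
  π_Neutral·f_Neutral = 0.24 × 0.388372 = 0.0932093
  π_Crisis·f_Crisis = 0.21 × 0.000446101 = 9.36812e-05
Sum: 0.00396335 + 2.67775e-13 + 0.0932093 + 9.36812e-05 = 0.0972663
P(Regime Neutral | the observation) = 0.0932093 / 0.0972663 ≈ 0.9583

0.9583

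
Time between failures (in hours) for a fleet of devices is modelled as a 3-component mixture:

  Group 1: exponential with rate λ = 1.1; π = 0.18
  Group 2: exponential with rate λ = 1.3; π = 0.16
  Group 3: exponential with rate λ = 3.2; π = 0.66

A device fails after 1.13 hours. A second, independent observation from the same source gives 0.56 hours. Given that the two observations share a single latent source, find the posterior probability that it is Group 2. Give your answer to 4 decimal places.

Posterior ∝ prior × likelihood, so P(k | x) ∝ P(Z=k) f_k(x); normalise over all components.
Since both observations come from the same component, the likelihood for component k is f_k(x₁)·f_k(x₂).
  L_1 = [1.1·e^(−1.1·1.13) = 1.1·e^(−1.2430) = 0.317369] × [0.594111] = 0.188552
  L_2 = [1.3·e^(−1.3·1.13) = 1.3·e^(−1.4690) = 0.299202] × [0.627736] = 0.18782
  L_3 = [3.2·e^(−3.2·1.13) = 3.2·e^(−3.6160) = 0.0860481] × [0.533205] = 0.0458813
Weight by the priors:
  P(Z=1)·L_1 = 0.18 × 0.188552 = 0.0339394
  P(Z=2)·L_2 = 0.16 × 0.18782 = 0.0300512
  P(Z=3)·L_3 = 0.66 × 0.0458813 = 0.0302816
Marginal: 0.0339394 + 0.0300512 + 0.0302816 = 0.0942722
So the posterior for Group 2 is 0.0300512 / 0.0942722 ≈ 0.3188.

0.3188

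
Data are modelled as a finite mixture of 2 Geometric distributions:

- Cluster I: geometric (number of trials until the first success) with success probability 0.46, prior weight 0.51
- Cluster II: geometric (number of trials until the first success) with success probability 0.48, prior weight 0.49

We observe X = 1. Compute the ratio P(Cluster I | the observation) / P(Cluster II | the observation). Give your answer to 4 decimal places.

0.9974

Posterior odds = (π_i f_i(x)) / (π_j f_j(x)); the normalising sum cancels.
Component likelihoods at x = 1:
  L_I = 0.46
  L_II = 0.48
0.2346 / 0.2352 ≈ 0.9974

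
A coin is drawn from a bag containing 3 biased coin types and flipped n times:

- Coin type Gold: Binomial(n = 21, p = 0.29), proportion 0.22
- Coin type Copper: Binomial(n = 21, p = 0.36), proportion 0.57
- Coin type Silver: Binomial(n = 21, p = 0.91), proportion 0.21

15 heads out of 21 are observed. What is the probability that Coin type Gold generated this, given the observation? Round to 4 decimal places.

0.0068

Posterior ∝ prior × likelihood, so P(k | x) ∝ P(Z=k) f_k(x); normalise over all components.
Evaluate each component's likelihood at the observed value:
  p_Gold = C(21,15)·0.29^15·0.71^6 = 54264·8.62919e-09·0.1281 = 5.99835e-05
  p_Copper = C(21,15)·0.36^15·0.64^6 = 54264·2.21074e-07·0.0687195 = 0.000824383
  p_Silver = C(21,15)·0.91^15·0.09^6 = 54264·0.243008·5.31441e-07 = 0.0070079
Multiply by the mixture weights:
  P(Z=Gold)·p_Gold = 0.22 × 5.99835e-05 = 1.31964e-05
  P(Z=Copper)·p_Copper = 0.57 × 0.000824383 = 0.000469898
  P(Z=Silver)·p_Silver = 0.21 × 0.0070079 = 0.00147166
Denominator: 1.31964e-05 + 0.000469898 + 0.00147166 = 0.00195475
So the posterior for Coin type Gold is 1.31964e-05 / 0.00195475 ≈ 0.0068.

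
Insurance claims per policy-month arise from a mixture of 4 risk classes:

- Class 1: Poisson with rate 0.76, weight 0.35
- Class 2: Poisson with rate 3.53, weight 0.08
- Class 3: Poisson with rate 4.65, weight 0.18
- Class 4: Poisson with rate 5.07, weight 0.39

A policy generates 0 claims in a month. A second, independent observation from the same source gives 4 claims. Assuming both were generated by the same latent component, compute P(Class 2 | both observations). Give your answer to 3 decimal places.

0.197

P(component k | x) = P(Z=k)·f_k(x) / marginal(x), where marginal(x) = Σ_j P(Z=j)·f_j(x).
Since both observations come from the same component, the likelihood for component k is f_k(x₁)·f_k(x₂).
  p_1 = [0.467666] × [0.00650099] = 0.00304029
  p_2 = [0.0293049] × [0.189596] = 0.00555608
  p_3 = [0.0095616] × [0.186265] = 0.00178099
  p_4 = [0.00628242] × [0.172961] = 0.00108661
Prior × likelihood for each component:
  P(Z=1)·p_1 = 0.35 × 0.00304029 = 0.0010641
  P(Z=2)·p_2 = 0.08 × 0.00555608 = 0.000444486
  P(Z=3)·p_3 = 0.18 × 0.00178099 = 0.000320579
  P(Z=4)·p_4 = 0.39 × 0.00108661 = 0.000423779
Sum: 0.0010641 + 0.000444486 + 0.000320579 + 0.000423779 = 0.00225295
Responsibility of Class 2: 0.000444486 / 0.00225295 ≈ 0.197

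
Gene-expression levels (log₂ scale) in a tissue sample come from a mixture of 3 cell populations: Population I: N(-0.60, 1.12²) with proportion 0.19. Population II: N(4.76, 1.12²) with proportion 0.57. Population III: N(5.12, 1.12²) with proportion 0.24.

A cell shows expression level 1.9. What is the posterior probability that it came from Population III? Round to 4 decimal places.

By Bayes' theorem, P(k | x) = π_k f_k(x) / Σ_j π_j f_j(x).
Component likelihoods at x = 1.9:
  p_I = (1/(1.12·√(2π)))·exp(−(1.9−-0.60)²/(2·1.12²)) = 0.356198·exp(-2.49123) = 0.0294961
  p_II = (1/(1.12·√(2π)))·exp(−(1.9−4.76)²/(2·1.12²)) = 0.356198·exp(-3.26036) = 0.0136689
  p_III = (1/(1.12·√(2π)))·exp(−(1.9−5.12)²/(2·1.12²)) = 0.356198·exp(-4.13281) = 0.00571261
Multiply by the mixture weights:
  π_I·p_I = 0.19 × 0.0294961 = 0.00560425
  π_II·p_II = 0.57 × 0.0136689 = 0.00779128
  π_III·p_III = 0.24 × 0.00571261 = 0.00137103
Sum: 0.00560425 + 0.00779128 + 0.00137103 = 0.0147666
Responsibility of Population III: 0.00137103 / 0.0147666 ≈ 0.0928

0.0928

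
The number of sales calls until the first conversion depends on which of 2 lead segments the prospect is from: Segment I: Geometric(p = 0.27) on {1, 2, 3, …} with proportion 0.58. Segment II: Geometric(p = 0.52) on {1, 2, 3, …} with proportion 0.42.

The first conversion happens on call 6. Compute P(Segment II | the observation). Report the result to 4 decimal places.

Posterior ∝ prior × likelihood, so P(k | x) ∝ π_k f_k(x); normalise over all components.
Evaluate each component's likelihood at the observed value:
  L_I = 0.0559729
  L_II = 0.0132498
Unnormalised posteriors:
  π_I·L_I = 0.58 × 0.0559729 = 0.0324643
  π_II·L_II = 0.42 × 0.0132498 = 0.00556492
Marginal: 0.0324643 + 0.00556492 = 0.0380292
P(Segment II | data) ≈ 0.1463

0.1463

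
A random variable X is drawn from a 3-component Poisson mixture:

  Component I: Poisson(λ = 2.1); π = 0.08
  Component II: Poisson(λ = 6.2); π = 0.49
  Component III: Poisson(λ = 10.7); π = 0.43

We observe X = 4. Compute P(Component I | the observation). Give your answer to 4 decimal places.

0.1066

Posterior ∝ prior × likelihood, so P(k | x) ∝ w_k f_k(x); normalise over all components.
Poisson probabilities:
  p_I = 0.099231
  p_II = 0.124948
  p_III = 0.0123133
Prior × likelihood for each component:
  w_I·p_I = 0.08 × 0.099231 = 0.00793848
  w_II·p_II = 0.49 × 0.124948 = 0.0612246
  w_III·p_III = 0.43 × 0.0123133 = 0.0052947
Denominator: 0.00793848 + 0.0612246 + 0.0052947 = 0.0744578
Responsibility of Component I: 0.00793848 / 0.0744578 ≈ 0.1066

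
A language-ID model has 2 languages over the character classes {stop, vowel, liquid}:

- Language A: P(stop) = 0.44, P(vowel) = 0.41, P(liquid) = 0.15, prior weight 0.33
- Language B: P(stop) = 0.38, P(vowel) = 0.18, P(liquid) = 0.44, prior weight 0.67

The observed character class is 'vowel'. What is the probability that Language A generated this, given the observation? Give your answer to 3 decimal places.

0.529

Apply Bayes' rule: the posterior for each component is proportional to its prior times its likelihood at x.
Evaluate each component's likelihood at the observed value:
  f_A = P(vowel | comp) = 0.41
  f_B = P(vowel | comp) = 0.18
Unnormalised posteriors:
  P(Z=A)·f_A = 0.33 × 0.41 = 0.1353
  P(Z=B)·f_B = 0.67 × 0.18 = 0.1206
Denominator: 0.1353 + 0.1206 = 0.2559
P(Language A | data) ≈ 0.529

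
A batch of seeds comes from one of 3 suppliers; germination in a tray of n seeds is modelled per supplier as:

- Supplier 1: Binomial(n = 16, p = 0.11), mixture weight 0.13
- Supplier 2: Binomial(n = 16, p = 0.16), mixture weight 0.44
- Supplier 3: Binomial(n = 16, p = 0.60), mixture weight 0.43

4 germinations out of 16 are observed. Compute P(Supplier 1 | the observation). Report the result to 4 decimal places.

0.1140

By Bayes' theorem, P(k | x) = w_k f_k(x) / Σ_j w_j f_j(x).
Evaluate each component's likelihood at the observed value:
  L_1 = 0.0658146
  L_2 = 0.147198
  L_3 = 0.00395728
Unnormalised posteriors:
  w_1·L_1 = 0.13 × 0.0658146 = 0.0085559
  w_2·L_2 = 0.44 × 0.147198 = 0.0647672
  w_3·L_3 = 0.43 × 0.00395728 = 0.00170163
Sum: 0.0085559 + 0.0647672 + 0.00170163 = 0.0750248
Responsibility of Supplier 1: 0.0085559 / 0.0750248 ≈ 0.1140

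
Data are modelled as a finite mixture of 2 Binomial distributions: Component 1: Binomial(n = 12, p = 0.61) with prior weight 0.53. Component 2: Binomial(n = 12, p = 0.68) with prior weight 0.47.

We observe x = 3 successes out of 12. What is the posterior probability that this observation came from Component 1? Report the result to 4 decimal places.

0.8284

Apply Bayes' rule: the posterior for each component is proportional to its prior times its likelihood at x.
Component likelihoods at x = 3 successes out of 12:
  p_1 = C(12,3)·0.61^3·0.39^9 = 220·0.226981·0.000208728 = 0.010423
  p_2 = C(12,3)·0.68^3·0.32^9 = 220·0.314432·3.51844e-05 = 0.00243388
Unnormalised posteriors:
  w_1·p_1 = 0.53 × 0.010423 = 0.0055242
  w_2·p_2 = 0.47 × 0.00243388 = 0.00114392
Evidence: 0.0055242 + 0.00114392 = 0.00666813
Responsibility of Component 1: 0.0055242 / 0.00666813 ≈ 0.8284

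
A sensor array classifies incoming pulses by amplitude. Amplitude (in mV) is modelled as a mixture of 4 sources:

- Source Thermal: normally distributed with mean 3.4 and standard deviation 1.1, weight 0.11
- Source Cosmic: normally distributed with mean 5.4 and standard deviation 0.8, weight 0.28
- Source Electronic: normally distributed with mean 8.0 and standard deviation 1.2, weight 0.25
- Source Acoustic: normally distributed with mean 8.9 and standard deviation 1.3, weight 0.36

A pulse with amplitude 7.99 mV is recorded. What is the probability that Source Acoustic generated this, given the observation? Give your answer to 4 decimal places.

The responsibility of component k is π_k f_k(x) divided by Σ_j π_j f_j(x).
Evaluate each component's likelihood at the observed value:
  p_Thermal = 6.00655e-05
  p_Cosmic = 0.00264126
  p_Electronic = 0.33244
  p_Acoustic = 0.240195
Unnormalised posteriors:
  π_Thermal·p_Thermal = 0.11 × 6.00655e-05 = 6.6072e-06
  π_Cosmic·p_Cosmic = 0.28 × 0.00264126 = 0.000739554
  π_Electronic·p_Electronic = 0.25 × 0.33244 = 0.0831101
  π_Acoustic·p_Acoustic = 0.36 × 0.240195 = 0.0864703
Marginal: 6.6072e-06 + 0.000739554 + 0.0831101 + 0.0864703 = 0.170327
So the posterior for Source Acoustic is 0.0864703 / 0.170327 ≈ 0.5077.

0.5077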